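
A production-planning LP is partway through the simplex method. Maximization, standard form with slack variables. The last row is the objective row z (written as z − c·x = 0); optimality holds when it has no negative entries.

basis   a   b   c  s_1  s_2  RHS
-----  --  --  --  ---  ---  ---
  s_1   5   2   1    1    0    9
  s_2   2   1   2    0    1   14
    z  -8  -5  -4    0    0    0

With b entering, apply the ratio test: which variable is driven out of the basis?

s_1

Column b entries and ratios — s_1: 9/2 = 9/2; s_2: 14/1 = 14.
Smallest ratio is 9/2 in the row of s_1, so s_1 leaves.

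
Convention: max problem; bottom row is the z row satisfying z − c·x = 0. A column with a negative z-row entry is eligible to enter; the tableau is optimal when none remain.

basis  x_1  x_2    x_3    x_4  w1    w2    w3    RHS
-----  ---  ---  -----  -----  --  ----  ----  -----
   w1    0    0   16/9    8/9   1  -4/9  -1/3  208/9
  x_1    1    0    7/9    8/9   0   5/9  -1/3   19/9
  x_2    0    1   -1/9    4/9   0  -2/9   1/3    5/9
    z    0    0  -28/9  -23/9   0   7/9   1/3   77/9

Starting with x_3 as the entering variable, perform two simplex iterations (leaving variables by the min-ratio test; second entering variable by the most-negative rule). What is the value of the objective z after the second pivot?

Ratio test on column x_3 — row 1: (208/9)/(16/9) = 13; row 2: (19/9)/(7/9) = 19/7; row 3: entry -1/9 ≤ 0. Minimum is 19/7 at row 2 (x_1 leaves); pivot element 7/9.
Pivot on row 2; the z-row RHS becomes 77/9 − (-28/9)·(19/7) = 17.
Next entering variable (most negative z-row entry -1): w3.
Ratio test on column w3 — row 1: (128/7)/(3/7) = 128/3; row 2: entry -3/7 ≤ 0; row 3: (6/7)/(2/7) = 3. Minimum is 3 at row 3 (x_2 leaves); pivot element 2/7.
After the second pivot the z-row RHS is 17 − (-1)·3 = 20.

20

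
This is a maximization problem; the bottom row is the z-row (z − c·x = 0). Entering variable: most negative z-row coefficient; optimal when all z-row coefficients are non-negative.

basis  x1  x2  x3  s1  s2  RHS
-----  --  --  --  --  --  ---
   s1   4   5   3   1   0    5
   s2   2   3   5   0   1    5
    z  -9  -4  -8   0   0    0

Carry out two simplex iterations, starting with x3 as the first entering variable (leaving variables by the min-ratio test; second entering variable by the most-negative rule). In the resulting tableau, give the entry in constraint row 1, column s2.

-3/14

Ratio test on column x3 — row 1: 5/3 = 5/3; row 2: 5/5 = 1. Minimum is 1 at row 2 (s2 leaves); pivot element 5.
Divide row 2 by 5; eliminate column x3 from the other rows.
Second iteration: most negative z-row entry is -29/5 in column x1, so x1 enters.
Ratio test on column x1 — row 1: 2/(14/5) = 5/7; row 2: 1/(2/5) = 5/2. Minimum is 5/7 at row 1 (s1 leaves); pivot element 14/5.
Divide row 1 by 14/5; eliminate column x1 from the other rows.
After both pivots, the entry at constraint row 1, column s2 is -3/14.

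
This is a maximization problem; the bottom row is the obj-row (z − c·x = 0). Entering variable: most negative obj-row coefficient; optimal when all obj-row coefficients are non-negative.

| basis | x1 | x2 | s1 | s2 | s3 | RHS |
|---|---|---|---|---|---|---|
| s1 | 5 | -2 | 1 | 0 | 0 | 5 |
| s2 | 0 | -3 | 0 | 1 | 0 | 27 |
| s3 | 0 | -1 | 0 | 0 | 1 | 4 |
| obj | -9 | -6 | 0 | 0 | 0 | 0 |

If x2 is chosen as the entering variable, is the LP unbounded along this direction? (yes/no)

Every constraint-row entry in column x2 is ≤ 0, so increasing x2 is unbounded.

yes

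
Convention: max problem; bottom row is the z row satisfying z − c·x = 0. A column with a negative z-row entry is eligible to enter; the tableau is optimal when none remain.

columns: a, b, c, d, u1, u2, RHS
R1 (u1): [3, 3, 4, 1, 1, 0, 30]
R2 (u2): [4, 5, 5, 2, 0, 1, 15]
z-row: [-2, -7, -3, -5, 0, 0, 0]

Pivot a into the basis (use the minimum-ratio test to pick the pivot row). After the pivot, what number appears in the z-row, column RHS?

15/2

Ratio test on column a — row 1: 30/3 = 10; row 2: 15/4 = 15/4. Minimum is 15/4 at row 2 (u2 leaves); pivot element 4.
Divide row 2 by 4; eliminate column a from the other rows.
z-row update in column RHS: 0 − (-2)·(15/4) = 15/2.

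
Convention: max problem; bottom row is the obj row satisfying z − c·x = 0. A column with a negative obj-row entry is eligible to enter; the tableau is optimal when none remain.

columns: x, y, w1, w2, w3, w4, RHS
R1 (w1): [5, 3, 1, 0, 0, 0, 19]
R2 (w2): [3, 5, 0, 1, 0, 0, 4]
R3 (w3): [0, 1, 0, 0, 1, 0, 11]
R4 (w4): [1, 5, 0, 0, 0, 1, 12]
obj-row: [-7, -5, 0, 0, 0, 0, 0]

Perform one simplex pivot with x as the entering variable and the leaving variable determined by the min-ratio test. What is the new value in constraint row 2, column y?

5/3

Ratio test on column x — row 1: 19/5 = 19/5; row 2: 4/3 = 4/3; row 3: entry 0 ≤ 0; row 4: 12/1 = 12. Minimum is 4/3 at row 2 (w2 leaves); pivot element 3.
Divide row 2 by 3; eliminate column x from the other rows.
In the new row 2, the y entry is the old entry divided by the pivot: 5/3 = 5/3.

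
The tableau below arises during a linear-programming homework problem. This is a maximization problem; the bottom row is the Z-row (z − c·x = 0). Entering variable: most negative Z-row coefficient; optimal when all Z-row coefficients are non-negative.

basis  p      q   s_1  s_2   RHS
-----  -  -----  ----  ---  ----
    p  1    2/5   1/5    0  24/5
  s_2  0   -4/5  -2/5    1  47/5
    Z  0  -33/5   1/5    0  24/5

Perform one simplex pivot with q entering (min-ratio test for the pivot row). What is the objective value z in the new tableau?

84

Ratio test on column q — row 1: (24/5)/(2/5) = 12; row 2: entry -4/5 ≤ 0. Minimum is 12 at row 1 (p leaves); pivot element 2/5.
Pivot on row 1; the Z-row RHS becomes 24/5 − (-33/5)·12 = 84.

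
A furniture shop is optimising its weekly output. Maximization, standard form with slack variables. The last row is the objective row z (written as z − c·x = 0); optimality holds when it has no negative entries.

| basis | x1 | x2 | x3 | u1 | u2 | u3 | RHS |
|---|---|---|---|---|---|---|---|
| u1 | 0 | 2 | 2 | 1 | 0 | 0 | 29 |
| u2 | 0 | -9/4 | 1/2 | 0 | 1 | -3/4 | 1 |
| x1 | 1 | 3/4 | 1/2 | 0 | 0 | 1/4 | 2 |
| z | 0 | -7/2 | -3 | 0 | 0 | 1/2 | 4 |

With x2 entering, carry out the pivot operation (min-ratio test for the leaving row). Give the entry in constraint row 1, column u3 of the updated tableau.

-2/3

Ratio test on column x2 — row 1: 29/2 = 29/2; row 2: entry -9/4 ≤ 0; row 3: 2/(3/4) = 8/3. Minimum is 8/3 at row 3 (x1 leaves); pivot element 3/4.
Divide row 3 by 3/4; eliminate column x2 from the other rows.
Row 1 update in column u3: 0 − 2·(1/3) = -2/3.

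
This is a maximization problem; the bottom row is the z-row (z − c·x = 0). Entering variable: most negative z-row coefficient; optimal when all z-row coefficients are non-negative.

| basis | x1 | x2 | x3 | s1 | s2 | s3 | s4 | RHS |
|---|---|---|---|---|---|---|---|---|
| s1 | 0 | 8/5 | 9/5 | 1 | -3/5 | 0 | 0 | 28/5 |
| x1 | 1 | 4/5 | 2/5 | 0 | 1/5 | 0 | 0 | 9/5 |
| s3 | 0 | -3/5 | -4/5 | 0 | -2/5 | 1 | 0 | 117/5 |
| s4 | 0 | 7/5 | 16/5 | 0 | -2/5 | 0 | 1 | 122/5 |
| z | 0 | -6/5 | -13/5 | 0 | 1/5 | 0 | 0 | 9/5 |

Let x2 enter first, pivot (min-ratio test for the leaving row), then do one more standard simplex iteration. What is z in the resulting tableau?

Ratio test on column x2 — row 1: (28/5)/(8/5) = 7/2; row 2: (9/5)/(4/5) = 9/4; row 3: entry -3/5 ≤ 0; row 4: (122/5)/(7/5) = 122/7. Minimum is 9/4 at row 2 (x1 leaves); pivot element 4/5.
Pivot on row 2; the z-row RHS becomes 9/5 − (-6/5)·(9/4) = 9/2.
Next entering variable (most negative z-row entry -2): x3.
Ratio test on column x3 — row 1: 2/1 = 2; row 2: (9/4)/(1/2) = 9/2; row 3: entry -1/2 ≤ 0; row 4: (85/4)/(5/2) = 17/2. Minimum is 2 at row 1 (s1 leaves); pivot element 1.
After the second pivot the z-row RHS is 9/2 − (-2)·2 = 17/2.

17/2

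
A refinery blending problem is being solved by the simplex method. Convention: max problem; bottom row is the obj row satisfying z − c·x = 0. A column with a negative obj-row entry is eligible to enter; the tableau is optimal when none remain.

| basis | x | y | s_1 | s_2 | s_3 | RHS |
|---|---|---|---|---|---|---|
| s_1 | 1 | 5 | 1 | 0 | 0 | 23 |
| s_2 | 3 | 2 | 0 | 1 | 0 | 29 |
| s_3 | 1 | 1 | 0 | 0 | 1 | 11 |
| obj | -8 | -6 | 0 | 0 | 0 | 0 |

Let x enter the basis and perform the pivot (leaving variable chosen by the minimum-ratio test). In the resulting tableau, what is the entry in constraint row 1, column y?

Ratio test on column x — row 1: 23/1 = 23; row 2: 29/3 = 29/3; row 3: 11/1 = 11. Minimum is 29/3 at row 2 (s_2 leaves); pivot element 3.
Divide row 2 by 3; eliminate column x from the other rows.
Row 1 update in column y: 5 − 1·(2/3) = 13/3.

13/3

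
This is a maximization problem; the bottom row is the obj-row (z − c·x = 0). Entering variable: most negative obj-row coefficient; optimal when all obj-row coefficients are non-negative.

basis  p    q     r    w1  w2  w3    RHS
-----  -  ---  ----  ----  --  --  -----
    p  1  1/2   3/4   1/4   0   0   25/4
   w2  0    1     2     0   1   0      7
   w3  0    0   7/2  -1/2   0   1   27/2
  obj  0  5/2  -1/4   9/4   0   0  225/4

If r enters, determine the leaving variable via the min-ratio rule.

w2

Column r entries and ratios — p: (25/4)/(3/4) = 25/3; w2: 7/2 = 7/2; w3: (27/2)/(7/2) = 27/7.
Smallest ratio is 7/2 in the row of w2, so w2 leaves.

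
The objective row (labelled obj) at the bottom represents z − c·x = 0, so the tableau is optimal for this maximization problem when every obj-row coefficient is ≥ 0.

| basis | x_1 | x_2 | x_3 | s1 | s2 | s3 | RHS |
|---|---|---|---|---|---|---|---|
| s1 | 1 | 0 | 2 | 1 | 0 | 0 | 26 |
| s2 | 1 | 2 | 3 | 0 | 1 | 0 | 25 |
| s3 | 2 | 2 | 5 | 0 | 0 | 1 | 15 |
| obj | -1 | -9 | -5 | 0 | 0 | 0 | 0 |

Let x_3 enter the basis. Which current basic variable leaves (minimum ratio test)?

s3

Column x_3 entries and ratios — s1: 26/2 = 13; s2: 25/3 = 25/3; s3: 15/5 = 3.
Smallest ratio is 3 in the row of s3, so s3 leaves.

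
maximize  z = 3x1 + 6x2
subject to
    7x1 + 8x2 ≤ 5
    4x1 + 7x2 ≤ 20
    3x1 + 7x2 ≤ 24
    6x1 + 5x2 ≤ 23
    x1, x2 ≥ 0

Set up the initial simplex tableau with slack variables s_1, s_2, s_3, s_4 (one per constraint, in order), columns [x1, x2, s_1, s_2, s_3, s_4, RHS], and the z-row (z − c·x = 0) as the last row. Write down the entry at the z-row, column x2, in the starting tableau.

-6

The z-row carries the negated objective coefficients: the x2 entry is -6.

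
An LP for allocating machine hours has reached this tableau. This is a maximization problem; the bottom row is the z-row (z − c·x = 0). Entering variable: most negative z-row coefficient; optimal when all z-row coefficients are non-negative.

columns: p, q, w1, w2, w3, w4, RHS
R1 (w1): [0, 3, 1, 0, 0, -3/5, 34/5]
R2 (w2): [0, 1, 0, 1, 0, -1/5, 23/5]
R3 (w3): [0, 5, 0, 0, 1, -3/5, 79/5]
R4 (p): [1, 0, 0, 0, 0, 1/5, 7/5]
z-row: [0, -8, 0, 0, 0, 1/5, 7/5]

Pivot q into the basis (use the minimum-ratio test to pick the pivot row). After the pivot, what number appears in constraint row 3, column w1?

Ratio test on column q — row 1: (34/5)/3 = 34/15; row 2: (23/5)/1 = 23/5; row 3: (79/5)/5 = 79/25; row 4: entry 0 ≤ 0. Minimum is 34/15 at row 1 (w1 leaves); pivot element 3.
Divide row 1 by 3; eliminate column q from the other rows.
Row 3 update in column w1: 0 − 5·(1/3) = -5/3.

-5/3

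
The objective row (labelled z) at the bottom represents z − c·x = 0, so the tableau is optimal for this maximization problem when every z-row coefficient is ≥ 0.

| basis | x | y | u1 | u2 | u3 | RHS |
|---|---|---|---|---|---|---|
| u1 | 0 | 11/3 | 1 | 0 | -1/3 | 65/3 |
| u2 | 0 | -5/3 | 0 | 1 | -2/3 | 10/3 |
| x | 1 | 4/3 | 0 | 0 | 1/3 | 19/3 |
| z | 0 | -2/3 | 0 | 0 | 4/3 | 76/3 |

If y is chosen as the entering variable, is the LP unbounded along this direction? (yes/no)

Column y has positive entries in row(s) 1, 3, so the ratio test bounds it — not unbounded.

no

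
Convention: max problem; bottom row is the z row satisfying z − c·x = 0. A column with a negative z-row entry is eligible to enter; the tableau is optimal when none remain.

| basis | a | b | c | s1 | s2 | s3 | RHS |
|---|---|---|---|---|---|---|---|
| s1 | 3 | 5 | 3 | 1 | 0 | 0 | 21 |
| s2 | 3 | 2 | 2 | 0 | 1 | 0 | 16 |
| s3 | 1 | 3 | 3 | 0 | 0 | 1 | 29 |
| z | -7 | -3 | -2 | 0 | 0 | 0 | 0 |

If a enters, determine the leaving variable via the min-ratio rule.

s2

Column a entries and ratios — s1: 21/3 = 7; s2: 16/3 = 16/3; s3: 29/1 = 29.
Smallest ratio is 16/3 in the row of s2, so s2 leaves.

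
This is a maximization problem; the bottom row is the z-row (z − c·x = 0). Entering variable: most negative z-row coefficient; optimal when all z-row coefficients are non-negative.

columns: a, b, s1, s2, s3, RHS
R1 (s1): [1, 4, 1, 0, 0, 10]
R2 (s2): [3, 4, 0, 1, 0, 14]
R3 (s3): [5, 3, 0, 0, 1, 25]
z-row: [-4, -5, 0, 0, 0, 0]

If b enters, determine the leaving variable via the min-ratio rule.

s1

Column b entries and ratios — s1: 10/4 = 5/2; s2: 14/4 = 7/2; s3: 25/3 = 25/3.
Smallest ratio is 5/2 in the row of s1, so s1 leaves.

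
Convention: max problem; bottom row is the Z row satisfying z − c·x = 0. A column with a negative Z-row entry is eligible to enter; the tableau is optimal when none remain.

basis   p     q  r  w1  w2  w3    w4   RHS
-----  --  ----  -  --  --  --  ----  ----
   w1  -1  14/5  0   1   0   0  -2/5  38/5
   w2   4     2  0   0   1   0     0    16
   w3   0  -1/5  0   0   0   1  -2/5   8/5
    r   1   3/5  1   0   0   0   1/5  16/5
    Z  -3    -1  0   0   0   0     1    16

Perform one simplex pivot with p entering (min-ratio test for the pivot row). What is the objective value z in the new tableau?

Ratio test on column p — row 1: entry -1 ≤ 0; row 2: 16/4 = 4; row 3: entry 0 ≤ 0; row 4: (16/5)/1 = 16/5. Minimum is 16/5 at row 4 (r leaves); pivot element 1.
Pivot on row 4; the Z-row RHS becomes 16 − (-3)·(16/5) = 128/5.

128/5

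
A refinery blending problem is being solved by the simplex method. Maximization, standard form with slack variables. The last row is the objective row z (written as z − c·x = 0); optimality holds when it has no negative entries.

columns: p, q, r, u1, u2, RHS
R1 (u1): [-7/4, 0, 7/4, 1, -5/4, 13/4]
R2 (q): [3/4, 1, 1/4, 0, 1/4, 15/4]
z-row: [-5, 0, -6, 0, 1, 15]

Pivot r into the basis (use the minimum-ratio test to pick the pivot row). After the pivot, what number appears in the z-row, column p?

-11

Ratio test on column r — row 1: (13/4)/(7/4) = 13/7; row 2: (15/4)/(1/4) = 15. Minimum is 13/7 at row 1 (u1 leaves); pivot element 7/4.
Divide row 1 by 7/4; eliminate column r from the other rows.
z-row update in column p: -5 − (-6)·(-1) = -11.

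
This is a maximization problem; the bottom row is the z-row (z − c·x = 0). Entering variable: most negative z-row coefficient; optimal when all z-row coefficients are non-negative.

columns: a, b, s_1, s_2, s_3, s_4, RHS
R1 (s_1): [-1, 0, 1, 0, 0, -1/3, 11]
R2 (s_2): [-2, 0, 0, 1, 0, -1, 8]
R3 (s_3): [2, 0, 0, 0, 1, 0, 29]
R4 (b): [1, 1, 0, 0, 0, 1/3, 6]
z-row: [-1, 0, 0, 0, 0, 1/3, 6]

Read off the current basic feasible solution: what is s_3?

29

s_3 is basic (row 3); its value is the RHS of that row, 29.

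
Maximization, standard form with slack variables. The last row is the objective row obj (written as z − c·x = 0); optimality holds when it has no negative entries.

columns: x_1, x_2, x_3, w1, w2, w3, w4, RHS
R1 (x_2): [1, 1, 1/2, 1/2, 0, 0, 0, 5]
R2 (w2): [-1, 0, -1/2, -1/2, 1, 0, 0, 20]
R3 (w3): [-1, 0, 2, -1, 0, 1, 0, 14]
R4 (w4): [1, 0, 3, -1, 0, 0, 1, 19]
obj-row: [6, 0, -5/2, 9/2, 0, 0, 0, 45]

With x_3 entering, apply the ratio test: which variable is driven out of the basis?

Column x_3 entries and ratios — x_2: 5/(1/2) = 10; w2: -1/2 ≤ 0, skip; w3: 14/2 = 7; w4: 19/3 = 19/3.
Smallest ratio is 19/3 in the row of w4, so w4 leaves.

w4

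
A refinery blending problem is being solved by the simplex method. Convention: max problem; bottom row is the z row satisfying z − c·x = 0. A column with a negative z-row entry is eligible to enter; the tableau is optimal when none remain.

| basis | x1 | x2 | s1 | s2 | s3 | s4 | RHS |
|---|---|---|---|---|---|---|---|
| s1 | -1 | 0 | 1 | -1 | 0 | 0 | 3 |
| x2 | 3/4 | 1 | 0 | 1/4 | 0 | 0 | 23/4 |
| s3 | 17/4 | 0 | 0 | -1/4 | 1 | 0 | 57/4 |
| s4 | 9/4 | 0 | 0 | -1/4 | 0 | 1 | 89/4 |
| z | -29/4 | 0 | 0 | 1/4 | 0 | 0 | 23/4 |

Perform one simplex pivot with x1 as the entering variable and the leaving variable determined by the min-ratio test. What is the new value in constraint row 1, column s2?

Ratio test on column x1 — row 1: entry -1 ≤ 0; row 2: (23/4)/(3/4) = 23/3; row 3: (57/4)/(17/4) = 57/17; row 4: (89/4)/(9/4) = 89/9. Minimum is 57/17 at row 3 (s3 leaves); pivot element 17/4.
Divide row 3 by 17/4; eliminate column x1 from the other rows.
Row 1 update in column s2: -1 − (-1)·(-1/17) = -18/17.

-18/17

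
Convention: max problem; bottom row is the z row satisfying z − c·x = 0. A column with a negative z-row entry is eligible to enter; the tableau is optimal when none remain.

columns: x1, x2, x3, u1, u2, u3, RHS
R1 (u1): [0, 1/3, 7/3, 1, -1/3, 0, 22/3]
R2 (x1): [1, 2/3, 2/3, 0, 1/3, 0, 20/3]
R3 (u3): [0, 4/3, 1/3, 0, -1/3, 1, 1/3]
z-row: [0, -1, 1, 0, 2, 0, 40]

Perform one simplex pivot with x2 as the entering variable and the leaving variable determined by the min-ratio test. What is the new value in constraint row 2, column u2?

1/2

Ratio test on column x2 — row 1: (22/3)/(1/3) = 22; row 2: (20/3)/(2/3) = 10; row 3: (1/3)/(4/3) = 1/4. Minimum is 1/4 at row 3 (u3 leaves); pivot element 4/3.
Divide row 3 by 4/3; eliminate column x2 from the other rows.
Row 2 update in column u2: 1/3 − (2/3)·(-1/4) = 1/2.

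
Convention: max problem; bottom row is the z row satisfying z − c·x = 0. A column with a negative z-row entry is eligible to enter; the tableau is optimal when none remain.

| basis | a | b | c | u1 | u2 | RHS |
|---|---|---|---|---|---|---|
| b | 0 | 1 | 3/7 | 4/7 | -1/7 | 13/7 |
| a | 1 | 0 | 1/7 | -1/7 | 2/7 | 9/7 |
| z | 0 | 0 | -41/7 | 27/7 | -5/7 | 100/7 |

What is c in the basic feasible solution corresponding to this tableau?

c is not in the basis, so in the current basic feasible solution c = 0.

0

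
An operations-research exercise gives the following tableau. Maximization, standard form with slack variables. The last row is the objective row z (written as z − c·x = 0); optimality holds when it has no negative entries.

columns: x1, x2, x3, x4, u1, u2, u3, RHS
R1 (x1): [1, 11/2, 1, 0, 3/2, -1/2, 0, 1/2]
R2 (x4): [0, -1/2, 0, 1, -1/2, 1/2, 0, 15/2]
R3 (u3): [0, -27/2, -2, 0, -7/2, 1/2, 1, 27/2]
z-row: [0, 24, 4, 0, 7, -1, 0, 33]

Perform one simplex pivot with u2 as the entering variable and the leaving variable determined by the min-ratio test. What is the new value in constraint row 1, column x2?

Ratio test on column u2 — row 1: entry -1/2 ≤ 0; row 2: (15/2)/(1/2) = 15; row 3: (27/2)/(1/2) = 27. Minimum is 15 at row 2 (x4 leaves); pivot element 1/2.
Divide row 2 by 1/2; eliminate column u2 from the other rows.
Row 1 update in column x2: 11/2 − (-1/2)·(-1) = 5.

5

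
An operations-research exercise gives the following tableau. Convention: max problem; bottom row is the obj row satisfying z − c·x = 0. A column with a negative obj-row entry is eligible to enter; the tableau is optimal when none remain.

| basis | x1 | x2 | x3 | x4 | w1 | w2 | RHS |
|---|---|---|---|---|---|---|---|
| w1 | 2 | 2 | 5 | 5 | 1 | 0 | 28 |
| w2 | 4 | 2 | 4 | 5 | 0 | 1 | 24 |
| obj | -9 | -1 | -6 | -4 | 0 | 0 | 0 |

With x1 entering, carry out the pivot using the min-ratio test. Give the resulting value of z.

Ratio test on column x1 — row 1: 28/2 = 14; row 2: 24/4 = 6. Minimum is 6 at row 2 (w2 leaves); pivot element 4.
Pivot on row 2; the obj-row RHS becomes 0 − (-9)·6 = 54.

54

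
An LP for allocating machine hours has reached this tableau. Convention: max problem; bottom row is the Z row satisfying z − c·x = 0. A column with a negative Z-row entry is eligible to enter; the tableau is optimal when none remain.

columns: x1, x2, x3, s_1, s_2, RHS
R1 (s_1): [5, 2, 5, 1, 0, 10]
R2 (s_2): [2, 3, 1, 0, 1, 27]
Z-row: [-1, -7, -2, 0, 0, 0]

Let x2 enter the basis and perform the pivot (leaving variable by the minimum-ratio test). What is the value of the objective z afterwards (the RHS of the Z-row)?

Ratio test on column x2 — row 1: 10/2 = 5; row 2: 27/3 = 9. Minimum is 5 at row 1 (s_1 leaves); pivot element 2.
Pivot on row 1; the Z-row RHS becomes 0 − (-7)·5 = 35.

35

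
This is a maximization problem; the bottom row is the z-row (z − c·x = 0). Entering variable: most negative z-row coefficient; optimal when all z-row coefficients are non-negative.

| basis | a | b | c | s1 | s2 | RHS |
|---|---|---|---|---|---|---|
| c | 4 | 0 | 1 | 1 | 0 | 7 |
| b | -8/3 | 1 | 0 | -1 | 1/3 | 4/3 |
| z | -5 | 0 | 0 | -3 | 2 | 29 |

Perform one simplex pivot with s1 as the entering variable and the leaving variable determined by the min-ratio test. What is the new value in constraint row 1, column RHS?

7

Ratio test on column s1 — row 1: 7/1 = 7; row 2: entry -1 ≤ 0. Minimum is 7 at row 1 (c leaves); pivot element 1.
Divide row 1 by 1; eliminate column s1 from the other rows.
In the new row 1, the RHS entry is the old entry divided by the pivot: 7/1 = 7.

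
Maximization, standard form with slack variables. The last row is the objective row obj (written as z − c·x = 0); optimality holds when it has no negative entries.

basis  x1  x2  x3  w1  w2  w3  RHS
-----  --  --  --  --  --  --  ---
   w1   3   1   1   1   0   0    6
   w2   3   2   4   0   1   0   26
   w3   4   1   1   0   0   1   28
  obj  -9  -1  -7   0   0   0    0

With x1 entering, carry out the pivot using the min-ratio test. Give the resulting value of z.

18

Ratio test on column x1 — row 1: 6/3 = 2; row 2: 26/3 = 26/3; row 3: 28/4 = 7. Minimum is 2 at row 1 (w1 leaves); pivot element 3.
Pivot on row 1; the obj-row RHS becomes 0 − (-9)·2 = 18.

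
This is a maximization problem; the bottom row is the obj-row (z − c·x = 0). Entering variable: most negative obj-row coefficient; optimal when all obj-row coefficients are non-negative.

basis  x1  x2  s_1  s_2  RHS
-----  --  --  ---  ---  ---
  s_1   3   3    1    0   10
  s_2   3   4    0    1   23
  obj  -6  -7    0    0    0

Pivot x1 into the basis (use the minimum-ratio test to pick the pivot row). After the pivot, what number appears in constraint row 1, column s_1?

1/3

Ratio test on column x1 — row 1: 10/3 = 10/3; row 2: 23/3 = 23/3. Minimum is 10/3 at row 1 (s_1 leaves); pivot element 3.
Divide row 1 by 3; eliminate column x1 from the other rows.
In the new row 1, the s_1 entry is the old entry divided by the pivot: 1/3 = 1/3.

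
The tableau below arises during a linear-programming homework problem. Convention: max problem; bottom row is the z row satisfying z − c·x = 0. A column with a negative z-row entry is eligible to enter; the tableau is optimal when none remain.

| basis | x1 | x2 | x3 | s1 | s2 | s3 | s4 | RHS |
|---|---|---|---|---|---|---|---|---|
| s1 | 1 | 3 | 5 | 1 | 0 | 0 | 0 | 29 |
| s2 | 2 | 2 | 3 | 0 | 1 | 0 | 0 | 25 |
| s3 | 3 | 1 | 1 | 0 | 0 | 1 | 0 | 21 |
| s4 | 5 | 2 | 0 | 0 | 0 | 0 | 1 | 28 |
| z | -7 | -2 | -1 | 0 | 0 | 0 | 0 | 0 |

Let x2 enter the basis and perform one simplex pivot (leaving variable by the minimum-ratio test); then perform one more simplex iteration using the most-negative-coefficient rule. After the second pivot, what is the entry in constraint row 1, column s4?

-1/13

Ratio test on column x2 — row 1: 29/3 = 29/3; row 2: 25/2 = 25/2; row 3: 21/1 = 21; row 4: 28/2 = 14. Minimum is 29/3 at row 1 (s1 leaves); pivot element 3.
Divide row 1 by 3; eliminate column x2 from the other rows.
Second iteration: most negative z-row entry is -19/3 in column x1, so x1 enters.
Ratio test on column x1 — row 1: (29/3)/(1/3) = 29; row 2: (17/3)/(4/3) = 17/4; row 3: (34/3)/(8/3) = 17/4; row 4: (26/3)/(13/3) = 2. Minimum is 2 at row 4 (s4 leaves); pivot element 13/3.
Divide row 4 by 13/3; eliminate column x1 from the other rows.
After both pivots, the entry at constraint row 1, column s4 is -1/13.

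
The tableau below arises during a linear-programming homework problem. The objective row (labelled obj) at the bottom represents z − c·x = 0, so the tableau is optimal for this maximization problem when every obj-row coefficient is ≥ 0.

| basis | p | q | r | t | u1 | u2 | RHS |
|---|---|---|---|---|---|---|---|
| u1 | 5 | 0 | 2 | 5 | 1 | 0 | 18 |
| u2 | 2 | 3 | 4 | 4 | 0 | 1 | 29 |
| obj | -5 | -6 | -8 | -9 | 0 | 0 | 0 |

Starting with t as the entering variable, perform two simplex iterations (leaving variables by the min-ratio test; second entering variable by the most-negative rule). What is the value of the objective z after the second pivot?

Ratio test on column t — row 1: 18/5 = 18/5; row 2: 29/4 = 29/4. Minimum is 18/5 at row 1 (u1 leaves); pivot element 5.
Pivot on row 1; the obj-row RHS becomes 0 − (-9)·(18/5) = 162/5.
Next entering variable (most negative obj-row entry -6): q.
Ratio test on column q — row 1: entry 0 ≤ 0; row 2: (73/5)/3 = 73/15. Minimum is 73/15 at row 2 (u2 leaves); pivot element 3.
After the second pivot the obj-row RHS is 162/5 − (-6)·(73/15) = 308/5.

308/5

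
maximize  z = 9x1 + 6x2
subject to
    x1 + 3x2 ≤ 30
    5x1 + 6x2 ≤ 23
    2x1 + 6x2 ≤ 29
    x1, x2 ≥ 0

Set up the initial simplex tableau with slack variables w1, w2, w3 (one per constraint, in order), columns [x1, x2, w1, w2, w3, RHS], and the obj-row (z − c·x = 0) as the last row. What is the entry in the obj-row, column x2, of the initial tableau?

The obj-row carries the negated objective coefficients: the x2 entry is -6.

-6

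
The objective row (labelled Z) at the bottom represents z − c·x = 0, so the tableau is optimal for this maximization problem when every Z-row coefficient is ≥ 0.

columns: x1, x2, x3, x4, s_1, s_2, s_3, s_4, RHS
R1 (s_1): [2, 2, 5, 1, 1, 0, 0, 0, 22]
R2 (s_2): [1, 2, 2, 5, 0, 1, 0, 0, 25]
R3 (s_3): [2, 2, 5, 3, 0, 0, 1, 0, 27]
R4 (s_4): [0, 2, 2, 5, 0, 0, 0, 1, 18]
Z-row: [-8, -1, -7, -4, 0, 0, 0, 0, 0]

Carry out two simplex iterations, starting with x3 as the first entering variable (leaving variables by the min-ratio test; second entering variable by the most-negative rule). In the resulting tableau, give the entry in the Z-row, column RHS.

Ratio test on column x3 — row 1: 22/5 = 22/5; row 2: 25/2 = 25/2; row 3: 27/5 = 27/5; row 4: 18/2 = 9. Minimum is 22/5 at row 1 (s_1 leaves); pivot element 5.
Divide row 1 by 5; eliminate column x3 from the other rows.
Second iteration: most negative Z-row entry is -26/5 in column x1, so x1 enters.
Ratio test on column x1 — row 1: (22/5)/(2/5) = 11; row 2: (81/5)/(1/5) = 81; row 3: entry 0 ≤ 0; row 4: entry -4/5 ≤ 0. Minimum is 11 at row 1 (x3 leaves); pivot element 2/5.
Divide row 1 by 2/5; eliminate column x1 from the other rows.
After both pivots, the entry at the Z-row, column RHS is 88.

88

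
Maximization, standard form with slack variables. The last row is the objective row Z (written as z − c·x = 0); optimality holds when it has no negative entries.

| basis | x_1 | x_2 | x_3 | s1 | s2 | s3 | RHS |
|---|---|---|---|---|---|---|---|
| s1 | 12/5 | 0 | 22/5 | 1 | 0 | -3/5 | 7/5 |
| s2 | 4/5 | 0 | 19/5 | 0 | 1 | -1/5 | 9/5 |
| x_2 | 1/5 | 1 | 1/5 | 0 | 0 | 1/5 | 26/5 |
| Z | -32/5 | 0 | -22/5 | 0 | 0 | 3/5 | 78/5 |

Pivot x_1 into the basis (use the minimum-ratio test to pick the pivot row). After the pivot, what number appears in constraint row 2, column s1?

-1/3

Ratio test on column x_1 — row 1: (7/5)/(12/5) = 7/12; row 2: (9/5)/(4/5) = 9/4; row 3: (26/5)/(1/5) = 26. Minimum is 7/12 at row 1 (s1 leaves); pivot element 12/5.
Divide row 1 by 12/5; eliminate column x_1 from the other rows.
Row 2 update in column s1: 0 − (4/5)·(5/12) = -1/3.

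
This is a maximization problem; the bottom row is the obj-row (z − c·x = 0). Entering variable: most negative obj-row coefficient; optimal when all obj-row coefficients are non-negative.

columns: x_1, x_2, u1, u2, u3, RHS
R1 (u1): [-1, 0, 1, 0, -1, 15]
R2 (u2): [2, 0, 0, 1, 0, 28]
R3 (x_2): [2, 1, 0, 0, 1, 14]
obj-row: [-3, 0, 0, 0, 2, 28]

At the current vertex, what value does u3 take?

u3 is not in the basis, so in the current basic feasible solution u3 = 0.

0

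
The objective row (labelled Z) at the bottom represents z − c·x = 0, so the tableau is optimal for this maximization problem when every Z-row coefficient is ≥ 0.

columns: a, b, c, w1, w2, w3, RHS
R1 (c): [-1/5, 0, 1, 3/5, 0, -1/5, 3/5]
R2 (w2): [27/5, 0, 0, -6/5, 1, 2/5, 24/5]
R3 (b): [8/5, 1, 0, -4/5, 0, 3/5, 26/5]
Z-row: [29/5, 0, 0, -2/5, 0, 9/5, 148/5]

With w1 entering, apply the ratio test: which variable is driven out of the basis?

Column w1 entries and ratios — c: (3/5)/(3/5) = 1; w2: -6/5 ≤ 0, skip; b: -4/5 ≤ 0, skip.
Smallest ratio is 1 in the row of c, so c leaves.

c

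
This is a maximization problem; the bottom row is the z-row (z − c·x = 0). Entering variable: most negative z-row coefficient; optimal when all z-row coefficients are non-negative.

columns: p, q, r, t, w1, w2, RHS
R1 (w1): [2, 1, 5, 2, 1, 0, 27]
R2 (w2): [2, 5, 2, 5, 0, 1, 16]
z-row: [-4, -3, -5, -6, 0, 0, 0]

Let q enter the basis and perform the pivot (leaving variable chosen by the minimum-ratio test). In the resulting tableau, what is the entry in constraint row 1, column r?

Ratio test on column q — row 1: 27/1 = 27; row 2: 16/5 = 16/5. Minimum is 16/5 at row 2 (w2 leaves); pivot element 5.
Divide row 2 by 5; eliminate column q from the other rows.
Row 1 update in column r: 5 − 1·(2/5) = 23/5.

23/5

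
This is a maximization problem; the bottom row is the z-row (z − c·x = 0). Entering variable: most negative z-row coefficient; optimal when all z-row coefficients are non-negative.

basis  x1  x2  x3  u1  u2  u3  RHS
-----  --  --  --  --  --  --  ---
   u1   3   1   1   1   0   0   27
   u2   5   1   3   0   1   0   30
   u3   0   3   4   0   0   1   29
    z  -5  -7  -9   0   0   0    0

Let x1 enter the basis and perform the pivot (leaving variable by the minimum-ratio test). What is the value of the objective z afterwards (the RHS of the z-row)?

30

Ratio test on column x1 — row 1: 27/3 = 9; row 2: 30/5 = 6; row 3: entry 0 ≤ 0. Minimum is 6 at row 2 (u2 leaves); pivot element 5.
Pivot on row 2; the z-row RHS becomes 0 − (-5)·6 = 30.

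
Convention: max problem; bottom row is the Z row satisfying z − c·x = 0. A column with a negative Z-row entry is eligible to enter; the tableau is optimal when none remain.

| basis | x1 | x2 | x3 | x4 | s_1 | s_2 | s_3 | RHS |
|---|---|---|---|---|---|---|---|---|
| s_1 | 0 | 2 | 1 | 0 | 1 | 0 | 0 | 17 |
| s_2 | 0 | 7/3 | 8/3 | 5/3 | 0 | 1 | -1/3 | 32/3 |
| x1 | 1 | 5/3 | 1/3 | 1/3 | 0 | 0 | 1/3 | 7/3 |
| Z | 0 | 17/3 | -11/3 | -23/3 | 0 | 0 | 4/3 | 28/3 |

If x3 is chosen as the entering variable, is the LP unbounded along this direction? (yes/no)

no

Column x3 has positive entries in row(s) 1, 2, 3, so the ratio test bounds it — not unbounded.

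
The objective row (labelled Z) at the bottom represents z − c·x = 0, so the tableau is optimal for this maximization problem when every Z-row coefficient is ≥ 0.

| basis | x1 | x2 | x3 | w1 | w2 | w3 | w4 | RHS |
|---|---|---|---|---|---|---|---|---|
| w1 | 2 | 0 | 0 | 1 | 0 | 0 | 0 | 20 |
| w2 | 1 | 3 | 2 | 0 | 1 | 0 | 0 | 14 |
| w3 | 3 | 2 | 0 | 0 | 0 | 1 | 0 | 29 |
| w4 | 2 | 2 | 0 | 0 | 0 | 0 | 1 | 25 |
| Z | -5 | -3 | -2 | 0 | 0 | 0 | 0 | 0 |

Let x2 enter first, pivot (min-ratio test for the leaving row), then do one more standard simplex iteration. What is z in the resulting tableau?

Ratio test on column x2 — row 1: entry 0 ≤ 0; row 2: 14/3 = 14/3; row 3: 29/2 = 29/2; row 4: 25/2 = 25/2. Minimum is 14/3 at row 2 (w2 leaves); pivot element 3.
Pivot on row 2; the Z-row RHS becomes 0 − (-3)·(14/3) = 14.
Next entering variable (most negative Z-row entry -4): x1.
Ratio test on column x1 — row 1: 20/2 = 10; row 2: (14/3)/(1/3) = 14; row 3: (59/3)/(7/3) = 59/7; row 4: (47/3)/(4/3) = 47/4. Minimum is 59/7 at row 3 (w3 leaves); pivot element 7/3.
After the second pivot the Z-row RHS is 14 − (-4)·(59/7) = 334/7.

334/7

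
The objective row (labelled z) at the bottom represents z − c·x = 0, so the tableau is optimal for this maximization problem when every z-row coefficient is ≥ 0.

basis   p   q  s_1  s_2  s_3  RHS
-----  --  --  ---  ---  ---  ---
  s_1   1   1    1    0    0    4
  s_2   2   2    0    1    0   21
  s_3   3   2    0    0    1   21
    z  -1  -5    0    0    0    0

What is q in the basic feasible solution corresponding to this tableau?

0

q is not in the basis, so in the current basic feasible solution q = 0.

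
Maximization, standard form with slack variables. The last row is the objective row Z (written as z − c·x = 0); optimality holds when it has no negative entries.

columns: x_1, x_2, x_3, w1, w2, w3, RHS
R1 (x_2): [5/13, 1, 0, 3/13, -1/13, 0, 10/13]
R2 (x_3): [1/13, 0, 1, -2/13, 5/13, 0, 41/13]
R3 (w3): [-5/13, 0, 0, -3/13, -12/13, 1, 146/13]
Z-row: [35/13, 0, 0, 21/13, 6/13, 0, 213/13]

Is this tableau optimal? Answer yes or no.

yes

Every Z-row coefficient is ≥ 0, so the tableau is optimal.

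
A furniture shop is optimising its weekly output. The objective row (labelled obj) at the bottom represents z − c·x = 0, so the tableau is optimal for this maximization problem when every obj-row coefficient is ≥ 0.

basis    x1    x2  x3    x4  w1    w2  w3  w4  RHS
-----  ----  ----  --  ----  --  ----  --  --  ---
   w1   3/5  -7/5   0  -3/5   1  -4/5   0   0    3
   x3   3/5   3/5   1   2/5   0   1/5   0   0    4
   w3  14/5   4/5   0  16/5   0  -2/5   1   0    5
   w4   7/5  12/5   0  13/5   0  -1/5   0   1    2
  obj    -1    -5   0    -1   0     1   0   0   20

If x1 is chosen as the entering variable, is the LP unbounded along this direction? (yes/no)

Column x1 has positive entries in row(s) 1, 2, 3, 4, so the ratio test bounds it — not unbounded.

no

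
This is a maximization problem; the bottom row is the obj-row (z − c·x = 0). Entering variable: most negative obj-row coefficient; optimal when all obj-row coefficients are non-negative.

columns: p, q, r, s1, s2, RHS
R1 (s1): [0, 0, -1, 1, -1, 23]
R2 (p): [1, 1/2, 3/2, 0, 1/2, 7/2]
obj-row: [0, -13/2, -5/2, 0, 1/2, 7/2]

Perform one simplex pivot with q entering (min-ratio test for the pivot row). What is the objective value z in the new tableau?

Ratio test on column q — row 1: entry 0 ≤ 0; row 2: (7/2)/(1/2) = 7. Minimum is 7 at row 2 (p leaves); pivot element 1/2.
Pivot on row 2; the obj-row RHS becomes 7/2 − (-13/2)·7 = 49.

49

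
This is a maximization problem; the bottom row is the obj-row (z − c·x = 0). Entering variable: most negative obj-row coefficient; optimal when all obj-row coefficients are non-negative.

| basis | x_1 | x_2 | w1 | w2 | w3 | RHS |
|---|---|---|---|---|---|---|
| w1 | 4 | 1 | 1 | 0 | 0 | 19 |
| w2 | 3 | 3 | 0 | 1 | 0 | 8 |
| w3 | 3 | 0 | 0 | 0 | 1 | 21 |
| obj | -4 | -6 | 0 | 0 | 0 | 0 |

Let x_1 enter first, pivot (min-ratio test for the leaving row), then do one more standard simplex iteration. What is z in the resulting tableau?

Ratio test on column x_1 — row 1: 19/4 = 19/4; row 2: 8/3 = 8/3; row 3: 21/3 = 7. Minimum is 8/3 at row 2 (w2 leaves); pivot element 3.
Pivot on row 2; the obj-row RHS becomes 0 − (-4)·(8/3) = 32/3.
Next entering variable (most negative obj-row entry -2): x_2.
Ratio test on column x_2 — row 1: entry -3 ≤ 0; row 2: (8/3)/1 = 8/3; row 3: entry -3 ≤ 0. Minimum is 8/3 at row 2 (x_1 leaves); pivot element 1.
After the second pivot the obj-row RHS is 32/3 − (-2)·(8/3) = 16.

16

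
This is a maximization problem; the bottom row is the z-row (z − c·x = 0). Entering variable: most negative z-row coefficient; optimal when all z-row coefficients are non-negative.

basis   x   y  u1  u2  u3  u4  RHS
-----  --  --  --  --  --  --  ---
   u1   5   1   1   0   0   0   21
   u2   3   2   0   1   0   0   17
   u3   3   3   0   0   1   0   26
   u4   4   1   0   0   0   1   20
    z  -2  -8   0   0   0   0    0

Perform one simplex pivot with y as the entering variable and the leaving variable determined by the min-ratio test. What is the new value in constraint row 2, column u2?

Ratio test on column y — row 1: 21/1 = 21; row 2: 17/2 = 17/2; row 3: 26/3 = 26/3; row 4: 20/1 = 20. Minimum is 17/2 at row 2 (u2 leaves); pivot element 2.
Divide row 2 by 2; eliminate column y from the other rows.
In the new row 2, the u2 entry is the old entry divided by the pivot: 1/2 = 1/2.

1/2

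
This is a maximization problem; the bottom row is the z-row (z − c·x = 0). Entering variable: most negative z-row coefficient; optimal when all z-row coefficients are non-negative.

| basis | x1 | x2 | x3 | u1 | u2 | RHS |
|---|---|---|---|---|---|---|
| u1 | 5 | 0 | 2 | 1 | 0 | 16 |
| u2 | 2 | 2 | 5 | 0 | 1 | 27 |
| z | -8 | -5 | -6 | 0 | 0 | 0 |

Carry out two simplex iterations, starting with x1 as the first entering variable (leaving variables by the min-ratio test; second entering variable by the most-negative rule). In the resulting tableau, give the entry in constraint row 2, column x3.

21/10

Ratio test on column x1 — row 1: 16/5 = 16/5; row 2: 27/2 = 27/2. Minimum is 16/5 at row 1 (u1 leaves); pivot element 5.
Divide row 1 by 5; eliminate column x1 from the other rows.
Second iteration: most negative z-row entry is -5 in column x2, so x2 enters.
Ratio test on column x2 — row 1: entry 0 ≤ 0; row 2: (103/5)/2 = 103/10. Minimum is 103/10 at row 2 (u2 leaves); pivot element 2.
Divide row 2 by 2; eliminate column x2 from the other rows.
After both pivots, the entry at constraint row 2, column x3 is 21/10.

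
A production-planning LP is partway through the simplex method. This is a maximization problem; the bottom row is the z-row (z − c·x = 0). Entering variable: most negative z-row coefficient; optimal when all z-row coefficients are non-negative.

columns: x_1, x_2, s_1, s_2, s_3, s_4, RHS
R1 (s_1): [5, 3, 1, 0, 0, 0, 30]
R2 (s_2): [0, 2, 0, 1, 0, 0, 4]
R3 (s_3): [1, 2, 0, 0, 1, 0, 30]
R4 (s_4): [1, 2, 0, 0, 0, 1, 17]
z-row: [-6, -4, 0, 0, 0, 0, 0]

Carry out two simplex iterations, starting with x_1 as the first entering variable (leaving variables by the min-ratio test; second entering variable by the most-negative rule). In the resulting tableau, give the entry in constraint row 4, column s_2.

Ratio test on column x_1 — row 1: 30/5 = 6; row 2: entry 0 ≤ 0; row 3: 30/1 = 30; row 4: 17/1 = 17. Minimum is 6 at row 1 (s_1 leaves); pivot element 5.
Divide row 1 by 5; eliminate column x_1 from the other rows.
Second iteration: most negative z-row entry is -2/5 in column x_2, so x_2 enters.
Ratio test on column x_2 — row 1: 6/(3/5) = 10; row 2: 4/2 = 2; row 3: 24/(7/5) = 120/7; row 4: 11/(7/5) = 55/7. Minimum is 2 at row 2 (s_2 leaves); pivot element 2.
Divide row 2 by 2; eliminate column x_2 from the other rows.
After both pivots, the entry at constraint row 4, column s_2 is -7/10.

-7/10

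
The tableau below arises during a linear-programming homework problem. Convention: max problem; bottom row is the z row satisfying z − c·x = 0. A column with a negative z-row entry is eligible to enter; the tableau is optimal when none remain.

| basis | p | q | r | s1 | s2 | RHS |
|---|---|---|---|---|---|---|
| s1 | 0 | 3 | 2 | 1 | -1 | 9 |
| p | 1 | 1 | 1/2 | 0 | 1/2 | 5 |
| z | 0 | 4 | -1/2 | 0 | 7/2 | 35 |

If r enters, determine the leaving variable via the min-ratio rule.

s1

Column r entries and ratios — s1: 9/2 = 9/2; p: 5/(1/2) = 10.
Smallest ratio is 9/2 in the row of s1, so s1 leaves.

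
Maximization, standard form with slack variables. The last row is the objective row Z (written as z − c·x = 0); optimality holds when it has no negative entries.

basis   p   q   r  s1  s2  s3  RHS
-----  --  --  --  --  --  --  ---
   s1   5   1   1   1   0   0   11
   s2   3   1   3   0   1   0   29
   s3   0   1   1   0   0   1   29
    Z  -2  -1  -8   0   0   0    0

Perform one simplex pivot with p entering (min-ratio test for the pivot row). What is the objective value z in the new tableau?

22/5

Ratio test on column p — row 1: 11/5 = 11/5; row 2: 29/3 = 29/3; row 3: entry 0 ≤ 0. Minimum is 11/5 at row 1 (s1 leaves); pivot element 5.
Pivot on row 1; the Z-row RHS becomes 0 − (-2)·(11/5) = 22/5.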